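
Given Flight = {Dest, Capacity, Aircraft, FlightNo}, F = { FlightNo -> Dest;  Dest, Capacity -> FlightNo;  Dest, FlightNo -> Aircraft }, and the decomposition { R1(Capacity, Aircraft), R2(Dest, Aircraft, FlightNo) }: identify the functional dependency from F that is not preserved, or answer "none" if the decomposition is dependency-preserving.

Dest, Capacity -> FlightNo

Check Dest, Capacity → FlightNo: no single fragment contains all of {Dest, Capacity, FlightNo}, and the restricted closure of {Dest, Capacity} across the fragments never reaches {FlightNo}.
FlightNo → Dest is preserved.
Dest, FlightNo → Aircraft is preserved.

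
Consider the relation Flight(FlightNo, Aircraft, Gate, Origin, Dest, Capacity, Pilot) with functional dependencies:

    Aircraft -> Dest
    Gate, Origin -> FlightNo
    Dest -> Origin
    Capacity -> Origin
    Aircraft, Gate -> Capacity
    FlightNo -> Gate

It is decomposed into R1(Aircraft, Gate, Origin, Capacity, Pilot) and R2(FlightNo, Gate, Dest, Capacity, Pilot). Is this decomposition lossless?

No

Common attributes: R1 ∩ R2 = {Gate, Capacity, Pilot}.
Closure of {Gate, Capacity, Pilot}: Capacity → Origin applies, adding Origin; Gate, Origin → FlightNo applies, adding FlightNo. So (Gate, Capacity, Pilot)⁺ = {FlightNo, Gate, Origin, Capacity, Pilot}.
The closure contains neither all of R1 = {Aircraft, Gate, Origin, Capacity, Pilot} nor all of R2 = {FlightNo, Gate, Dest, Capacity, Pilot}, so the common attributes are not a superkey of either fragment. The join is lossy.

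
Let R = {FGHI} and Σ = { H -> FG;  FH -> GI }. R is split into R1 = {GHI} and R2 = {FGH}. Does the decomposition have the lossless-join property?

Common attributes: R1 ∩ R2 = {GH}.
Closure of {GH}: H → FG applies, adding F; FH → GI applies, adding I. So (GH)⁺ = {FGHI}.
This closure contains every attribute of R1, so R1 ∩ R2 → R1. The join is lossless.

Yes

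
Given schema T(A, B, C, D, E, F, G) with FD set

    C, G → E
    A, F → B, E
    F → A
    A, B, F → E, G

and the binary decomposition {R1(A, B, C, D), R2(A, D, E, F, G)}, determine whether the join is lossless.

No

Common attributes: R1 ∩ R2 = {A, D}.
No dependency enlarges {A, D}, so (A, D)⁺ = {A, D}.
The closure contains neither all of R1 = {A, B, C, D} nor all of R2 = {A, D, E, F, G}, so the common attributes are not a superkey of either fragment. The join is lossy.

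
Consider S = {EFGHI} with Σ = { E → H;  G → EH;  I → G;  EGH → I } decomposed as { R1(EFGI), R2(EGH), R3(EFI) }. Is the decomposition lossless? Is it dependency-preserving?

lossless and dependency-preserving

Lossless test (chase): Rows 1 and 2 agree on E; apply E→H and equate their H entries. Rows 1 and 3 agree on E; apply E→H and equate their H entries. Rows 1 and 3 agree on I; apply I→G and equate their G entries. Rows 1 and 2 agree on EGH; apply EGH→I and equate their I entries. Row 1 is now all distinguished symbols — the join is lossless.
Dependency preservation: EGH → I is not contained in any single fragment, but the restricted closure of its left-hand side across the fragments still reaches the right-hand side; the remaining FDs each lie inside some fragment. All dependencies are preserved.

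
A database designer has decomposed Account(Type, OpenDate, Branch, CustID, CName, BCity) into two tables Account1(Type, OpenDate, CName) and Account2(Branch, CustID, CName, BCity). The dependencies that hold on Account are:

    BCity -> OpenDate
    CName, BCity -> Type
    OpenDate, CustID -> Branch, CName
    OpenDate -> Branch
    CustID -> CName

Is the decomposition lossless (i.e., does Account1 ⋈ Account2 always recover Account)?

No

Common attributes: Account1 ∩ Account2 = {CName}.
No dependency enlarges {CName}, so (CName)⁺ = {CName}.
The closure contains neither all of Account1 = {Type, OpenDate, CName} nor all of Account2 = {Branch, CustID, CName, BCity}, so the common attributes are not a superkey of either fragment. The join is lossy.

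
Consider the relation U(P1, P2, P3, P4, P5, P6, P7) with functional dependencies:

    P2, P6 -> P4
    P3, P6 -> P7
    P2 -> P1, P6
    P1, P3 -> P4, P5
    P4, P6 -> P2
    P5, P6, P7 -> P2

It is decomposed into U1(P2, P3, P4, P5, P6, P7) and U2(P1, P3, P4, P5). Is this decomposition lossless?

Common attributes: U1 ∩ U2 = {P3, P4, P5}.
No dependency enlarges {P3, P4, P5}, so (P3, P4, P5)⁺ = {P3, P4, P5}.
The closure contains neither all of U1 = {P2, P3, P4, P5, P6, P7} nor all of U2 = {P1, P3, P4, P5}, so the common attributes are not a superkey of either fragment. The join is lossy.

No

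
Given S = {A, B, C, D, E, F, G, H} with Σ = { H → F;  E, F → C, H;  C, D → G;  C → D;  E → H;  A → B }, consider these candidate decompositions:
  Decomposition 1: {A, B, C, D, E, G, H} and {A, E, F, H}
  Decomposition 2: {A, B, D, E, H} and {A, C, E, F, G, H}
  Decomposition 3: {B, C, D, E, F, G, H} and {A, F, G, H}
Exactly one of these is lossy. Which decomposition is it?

Decomposition 3

Decomposition 1: common = {A, E, H}, closure = {A, B, C, D, E, F, G, H} → lossless.
Decomposition 2: common = {A, E, H}, closure = {A, B, C, D, E, F, G, H} → lossless.
Decomposition 3: common = {F, G, H}, closure = {F, G, H} → lossy.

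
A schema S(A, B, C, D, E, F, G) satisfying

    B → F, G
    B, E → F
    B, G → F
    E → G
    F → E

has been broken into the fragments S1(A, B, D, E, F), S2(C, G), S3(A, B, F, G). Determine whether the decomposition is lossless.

No

Chase test. Columns are A, B, C, D, E, F, G; row i has aⱼ where attribute j ∈ Si, else bᵢⱼ.
Initial tableau (one row per fragment):
  row 1: a1 a2 b13 a4 a5 a6 b17
  row 2: b21 b22 a3 b24 b25 b26 a7
  row 3: a1 a2 b33 b34 b35 a6 a7
Rows 1 and 3 agree on B; apply B→F, G and equate their F, G entries.
Rows 1 and 3 agree on F; apply F→E and equate their E entries.
No row becomes fully distinguished — the join is lossy.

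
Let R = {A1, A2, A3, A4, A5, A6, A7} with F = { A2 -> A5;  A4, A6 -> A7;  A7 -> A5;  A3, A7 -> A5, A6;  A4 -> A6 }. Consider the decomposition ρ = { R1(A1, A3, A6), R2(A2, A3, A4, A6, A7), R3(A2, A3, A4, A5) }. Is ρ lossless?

No

Chase test. Columns are A1, A2, A3, A4, A5, A6, A7; row i has aⱼ where attribute j ∈ Ri, else bᵢⱼ.
Initial tableau (one row per fragment):
  row 1: a1 b12 a3 b14 b15 a6 b17
  row 2: b21 a2 a3 a4 b25 a6 a7
  row 3: b31 a2 a3 a4 a5 b36 b37
Rows 2 and 3 agree on A2; apply A2→A5 and equate their A5 entries.
Rows 2 and 3 agree on A4; apply A4→A6 and equate their A6 entries.
Rows 2 and 3 agree on A4, A6; apply A4, A6→A7 and equate their A7 entries.
No row becomes fully distinguished — the join is lossy.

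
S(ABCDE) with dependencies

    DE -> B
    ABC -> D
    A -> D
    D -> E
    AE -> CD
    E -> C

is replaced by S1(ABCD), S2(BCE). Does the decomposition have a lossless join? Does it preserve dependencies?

Lossless test: (BC)⁺ = {BC}, which is a superkey of neither fragment — lossy.
Dependency preservation: the restricted closure of {D} across the fragments never reaches {E}, so D → E cannot be enforced without a join — not preserved.

lossy and not dependency-preserving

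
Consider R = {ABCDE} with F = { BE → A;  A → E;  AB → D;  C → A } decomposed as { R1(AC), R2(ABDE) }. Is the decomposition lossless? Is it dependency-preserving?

lossy but dependency-preserving

Lossless test: (A)⁺ = {AE}, which is a superkey of neither fragment — lossy.
Dependency preservation: every FD's attributes lie within a single fragment, so each can be enforced locally — preserved.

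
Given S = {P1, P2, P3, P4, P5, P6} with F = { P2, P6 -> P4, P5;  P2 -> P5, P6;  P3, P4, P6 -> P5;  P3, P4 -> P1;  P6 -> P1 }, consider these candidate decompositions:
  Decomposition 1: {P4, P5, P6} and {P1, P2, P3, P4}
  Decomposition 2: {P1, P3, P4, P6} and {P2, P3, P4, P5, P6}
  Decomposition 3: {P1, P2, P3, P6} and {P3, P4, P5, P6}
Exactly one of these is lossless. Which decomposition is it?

Decomposition 1: common = {P4}, closure = {P4} → lossy.
Decomposition 2: common = {P3, P4, P6}, closure = {P1, P3, P4, P5, P6} → lossless.
Decomposition 3: common = {P3, P6}, closure = {P1, P3, P6} → lossy.

Decomposition 2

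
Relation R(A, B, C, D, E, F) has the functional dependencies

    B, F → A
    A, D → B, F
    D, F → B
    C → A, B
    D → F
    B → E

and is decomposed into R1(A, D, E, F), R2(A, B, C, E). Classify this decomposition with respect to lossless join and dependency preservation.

lossy and not dependency-preserving

Lossless test: (A, E)⁺ = {A, E}, which is a superkey of neither fragment — lossy.
Dependency preservation: the restricted closure of {B, F} across the fragments never reaches {A}, so B, F → A cannot be enforced without a join — not preserved.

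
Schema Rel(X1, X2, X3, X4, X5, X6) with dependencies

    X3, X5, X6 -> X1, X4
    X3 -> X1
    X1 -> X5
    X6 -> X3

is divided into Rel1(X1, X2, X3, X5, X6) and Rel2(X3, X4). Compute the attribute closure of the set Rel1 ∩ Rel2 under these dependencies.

X1, X3, X5

Rel1 ∩ Rel2 = {X3}.
X3 → X1 applies, adding X1
X1 → X5 applies, adding X5
Closure: {X1, X3, X5}.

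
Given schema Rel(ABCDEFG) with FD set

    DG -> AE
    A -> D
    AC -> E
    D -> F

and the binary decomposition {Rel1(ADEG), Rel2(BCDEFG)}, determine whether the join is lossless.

Yes

Common attributes: Rel1 ∩ Rel2 = {DEG}.
Closure of {DEG}: DG → AE applies, adding A; D → F applies, adding F. So (DEG)⁺ = {ADEFG}.
This closure contains every attribute of Rel1, so Rel1 ∩ Rel2 → Rel1. The join is lossless.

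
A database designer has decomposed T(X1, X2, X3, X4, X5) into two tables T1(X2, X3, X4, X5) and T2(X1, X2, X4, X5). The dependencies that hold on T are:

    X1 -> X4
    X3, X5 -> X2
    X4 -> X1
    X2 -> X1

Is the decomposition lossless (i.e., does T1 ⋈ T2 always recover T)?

Yes

Common attributes: T1 ∩ T2 = {X2, X4, X5}.
Closure of {X2, X4, X5}: X4 → X1 applies, adding X1. So (X2, X4, X5)⁺ = {X1, X2, X4, X5}.
This closure contains every attribute of T2, so T1 ∩ T2 → T2. The join is lossless.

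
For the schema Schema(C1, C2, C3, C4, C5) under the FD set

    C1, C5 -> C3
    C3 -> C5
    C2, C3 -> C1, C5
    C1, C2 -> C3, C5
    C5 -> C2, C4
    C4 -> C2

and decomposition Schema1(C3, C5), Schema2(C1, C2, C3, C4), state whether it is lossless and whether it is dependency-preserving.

lossless but not dependency-preserving

Lossless test: (C3)⁺ = {C1, C2, C3, C4, C5}, which contains all of one fragment — lossless.
Dependency preservation: the restricted closure of {C1, C5} across the fragments never reaches {C3}, so C1, C5 → C3 cannot be enforced without a join — not preserved.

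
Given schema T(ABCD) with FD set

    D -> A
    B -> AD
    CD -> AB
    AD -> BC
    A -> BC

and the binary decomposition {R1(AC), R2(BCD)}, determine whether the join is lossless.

No

Common attributes: R1 ∩ R2 = {C}.
No dependency enlarges {C}, so (C)⁺ = {C}.
The closure contains neither all of R1 = {AC} nor all of R2 = {BCD}, so the common attributes are not a superkey of either fragment. The join is lossy.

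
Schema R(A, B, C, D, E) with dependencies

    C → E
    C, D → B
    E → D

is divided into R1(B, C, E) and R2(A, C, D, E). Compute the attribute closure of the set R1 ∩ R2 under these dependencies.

B, C, D, E

R1 ∩ R2 = {C, E}.
E → D applies, adding D
C, D → B applies, adding B
Closure: {B, C, D, E}.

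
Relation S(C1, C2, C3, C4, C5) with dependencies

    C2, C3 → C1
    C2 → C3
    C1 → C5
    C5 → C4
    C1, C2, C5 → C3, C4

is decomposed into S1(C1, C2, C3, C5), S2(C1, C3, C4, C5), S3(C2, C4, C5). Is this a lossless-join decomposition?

Chase test. Columns are C1, C2, C3, C4, C5; row i has aⱼ where attribute j ∈ Si, else bᵢⱼ.
Initial tableau (one row per fragment):
  row 1: a1 a2 a3 b14 a5
  row 2: a1 b22 a3 a4 a5
  row 3: b31 a2 b33 a4 a5
Rows 1 and 3 agree on C2; apply C2→C3 and equate their C3 entries.
Rows 1 and 2 agree on C5; apply C5→C4 and equate their C4 entries.
Rows 1 and 3 agree on C2, C3; apply C2, C3→C1 and equate their C1 entries.
Row 1 is now all distinguished symbols — the join is lossless.

Yes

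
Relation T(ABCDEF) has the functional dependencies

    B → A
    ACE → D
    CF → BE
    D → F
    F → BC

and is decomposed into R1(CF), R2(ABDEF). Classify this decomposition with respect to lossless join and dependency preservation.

lossless but not dependency-preserving

Lossless test: (F)⁺ = {ABCDEF}, which contains all of one fragment — lossless.
Dependency preservation: the restricted closure of {ACE} across the fragments never reaches {D}, so ACE → D cannot be enforced without a join — not preserved.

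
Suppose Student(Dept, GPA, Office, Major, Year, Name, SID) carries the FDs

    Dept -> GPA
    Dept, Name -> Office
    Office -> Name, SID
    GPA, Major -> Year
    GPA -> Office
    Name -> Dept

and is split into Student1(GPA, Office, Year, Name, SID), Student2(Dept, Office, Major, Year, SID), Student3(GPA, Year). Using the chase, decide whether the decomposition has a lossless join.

Chase test. Columns are Dept, GPA, Office, Major, Year, Name, SID; row i has aⱼ where attribute j ∈ Studenti, else bᵢⱼ.
Initial tableau (one row per fragment):
  row 1: b11 a2 a3 b14 a5 a6 a7
  row 2: a1 b22 a3 a4 a5 b26 a7
  row 3: b31 a2 b33 b34 a5 b36 b37
Rows 1 and 2 agree on Office; apply Office→Name, SID and equate their Name, SID entries.
Rows 1 and 3 agree on GPA; apply GPA→Office and equate their Office entries.
Rows 1 and 2 agree on Name; apply Name→Dept and equate their Dept entries.
Rows 1 and 2 agree on Dept; apply Dept→GPA and equate their GPA entries.
Rows 1 and 3 agree on Office; apply Office→Name, SID and equate their Name, SID entries.
Rows 1 and 3 agree on Name; apply Name→Dept and equate their Dept entries.
Row 2 is now all distinguished symbols — the join is lossless.

Yes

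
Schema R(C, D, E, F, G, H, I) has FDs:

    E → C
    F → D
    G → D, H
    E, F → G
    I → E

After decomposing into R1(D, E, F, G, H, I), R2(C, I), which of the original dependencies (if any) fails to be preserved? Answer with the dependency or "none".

E → C

Check E → C: no single fragment contains all of {C, E}, and the restricted closure of {E} across the fragments never reaches {C}.
F → D is preserved.
G → D, H is preserved.
E, F → G is preserved.
I → E is preserved.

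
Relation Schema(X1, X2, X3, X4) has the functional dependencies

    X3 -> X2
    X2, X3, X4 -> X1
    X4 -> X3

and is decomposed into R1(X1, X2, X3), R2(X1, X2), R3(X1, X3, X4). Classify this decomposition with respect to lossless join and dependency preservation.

Lossless test (chase): Rows 1 and 3 agree on X3; apply X3→X2 and equate their X2 entries. Row 3 is now all distinguished symbols — the join is lossless.
Dependency preservation: X2, X3, X4 → X1 is not contained in any single fragment, but the restricted closure of its left-hand side across the fragments still reaches the right-hand side; the remaining FDs each lie inside some fragment. All dependencies are preserved.

lossless and dependency-preserving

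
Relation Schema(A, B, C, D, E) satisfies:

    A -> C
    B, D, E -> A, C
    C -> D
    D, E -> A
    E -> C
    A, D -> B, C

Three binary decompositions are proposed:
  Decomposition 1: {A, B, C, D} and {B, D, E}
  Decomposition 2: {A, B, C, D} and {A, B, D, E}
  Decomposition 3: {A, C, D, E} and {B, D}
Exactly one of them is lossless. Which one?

Decomposition 2

Decomposition 1: common = {B, D}, closure = {B, D} → lossy.
Decomposition 2: common = {A, B, D}, closure = {A, B, C, D} → lossless.
Decomposition 3: common = {D}, closure = {D} → lossy.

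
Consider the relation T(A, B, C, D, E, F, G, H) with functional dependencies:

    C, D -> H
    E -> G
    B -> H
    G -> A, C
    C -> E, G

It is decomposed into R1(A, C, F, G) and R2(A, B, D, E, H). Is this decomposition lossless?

Common attributes: R1 ∩ R2 = {A}.
No dependency enlarges {A}, so (A)⁺ = {A}.
The closure contains neither all of R1 = {A, C, F, G} nor all of R2 = {A, B, D, E, H}, so the common attributes are not a superkey of either fragment. The join is lossy.

No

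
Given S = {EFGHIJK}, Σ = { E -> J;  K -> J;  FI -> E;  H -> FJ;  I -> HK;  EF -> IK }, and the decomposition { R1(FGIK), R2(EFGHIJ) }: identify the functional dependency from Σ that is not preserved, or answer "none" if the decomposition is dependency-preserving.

K -> J

Check K → J: no single fragment contains all of {JK}, and the restricted closure of {K} across the fragments never reaches {J}.
E → J is preserved.
FI → E is preserved.
H → FJ is preserved.
I → HK is preserved.
EF → IK is preserved.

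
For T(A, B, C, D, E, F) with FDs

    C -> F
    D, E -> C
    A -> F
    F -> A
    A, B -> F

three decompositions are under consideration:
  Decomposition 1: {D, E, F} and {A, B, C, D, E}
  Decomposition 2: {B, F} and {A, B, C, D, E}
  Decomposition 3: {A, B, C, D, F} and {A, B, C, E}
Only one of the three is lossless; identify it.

Decomposition 1

Decomposition 1: common = {D, E}, closure = {A, C, D, E, F} → lossless.
Decomposition 2: common = {B}, closure = {B} → lossy.
Decomposition 3: common = {A, B, C}, closure = {A, B, C, F} → lossy.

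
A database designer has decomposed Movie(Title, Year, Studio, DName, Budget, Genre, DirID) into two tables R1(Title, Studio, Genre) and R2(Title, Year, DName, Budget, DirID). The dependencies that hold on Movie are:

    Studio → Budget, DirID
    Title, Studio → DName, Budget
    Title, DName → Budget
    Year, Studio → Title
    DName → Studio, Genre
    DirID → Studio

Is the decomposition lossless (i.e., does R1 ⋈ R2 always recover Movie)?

Common attributes: R1 ∩ R2 = {Title}.
No dependency enlarges {Title}, so (Title)⁺ = {Title}.
The closure contains neither all of R1 = {Title, Studio, Genre} nor all of R2 = {Title, Year, DName, Budget, DirID}, so the common attributes are not a superkey of either fragment. The join is lossy.

No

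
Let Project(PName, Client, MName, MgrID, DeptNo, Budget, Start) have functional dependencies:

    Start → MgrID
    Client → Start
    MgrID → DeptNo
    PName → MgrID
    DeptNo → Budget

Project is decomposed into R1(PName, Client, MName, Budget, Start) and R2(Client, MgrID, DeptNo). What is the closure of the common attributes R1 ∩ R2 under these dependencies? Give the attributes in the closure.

R1 ∩ R2 = {Client}.
Client → Start applies, adding Start
Start → MgrID applies, adding MgrID
MgrID → DeptNo applies, adding DeptNo
DeptNo → Budget applies, adding Budget
Closure: {Client, MgrID, DeptNo, Budget, Start}.

Client, MgrID, DeptNo, Budget, Start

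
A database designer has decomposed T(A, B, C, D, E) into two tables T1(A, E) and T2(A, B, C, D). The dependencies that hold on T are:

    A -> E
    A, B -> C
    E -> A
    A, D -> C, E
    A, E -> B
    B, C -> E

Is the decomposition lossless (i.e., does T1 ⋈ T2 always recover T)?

Yes

Common attributes: T1 ∩ T2 = {A}.
Closure of {A}: A → E applies, adding E; A, E → B applies, adding B; A, B → C applies, adding C. So (A)⁺ = {A, B, C, E}.
This closure contains every attribute of T1, so T1 ∩ T2 → T1. The join is lossless.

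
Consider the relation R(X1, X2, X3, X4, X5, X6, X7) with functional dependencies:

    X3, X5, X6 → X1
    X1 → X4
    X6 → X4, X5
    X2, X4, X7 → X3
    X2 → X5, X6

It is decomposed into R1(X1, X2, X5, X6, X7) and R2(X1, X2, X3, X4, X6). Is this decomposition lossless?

No

Common attributes: R1 ∩ R2 = {X1, X2, X6}.
Closure of {X1, X2, X6}: X1 → X4 applies, adding X4; X6 → X4, X5 applies, adding X5. So (X1, X2, X6)⁺ = {X1, X2, X4, X5, X6}.
The closure contains neither all of R1 = {X1, X2, X5, X6, X7} nor all of R2 = {X1, X2, X3, X4, X6}, so the common attributes are not a superkey of either fragment. The join is lossy.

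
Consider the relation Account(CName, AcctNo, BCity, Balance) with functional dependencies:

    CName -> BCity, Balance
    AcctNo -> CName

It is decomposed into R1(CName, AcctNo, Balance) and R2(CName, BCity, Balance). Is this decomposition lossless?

Common attributes: R1 ∩ R2 = {CName, Balance}.
Closure of {CName, Balance}: CName → BCity, Balance applies, adding BCity. So (CName, Balance)⁺ = {CName, BCity, Balance}.
This closure contains every attribute of R2, so R1 ∩ R2 → R2. The join is lossless.

Yes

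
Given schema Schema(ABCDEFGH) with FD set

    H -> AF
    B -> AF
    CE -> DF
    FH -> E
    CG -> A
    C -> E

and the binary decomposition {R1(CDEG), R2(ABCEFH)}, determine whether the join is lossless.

No

Common attributes: R1 ∩ R2 = {CE}.
Closure of {CE}: CE → DF applies, adding DF. So (CE)⁺ = {CDEF}.
The closure contains neither all of R1 = {CDEG} nor all of R2 = {ABCEFH}, so the common attributes are not a superkey of either fragment. The join is lossy.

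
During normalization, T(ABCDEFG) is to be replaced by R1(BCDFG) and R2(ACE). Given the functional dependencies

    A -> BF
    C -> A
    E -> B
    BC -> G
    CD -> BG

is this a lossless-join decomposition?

Common attributes: R1 ∩ R2 = {C}.
Closure of {C}: C → A applies, adding A; A → BF applies, adding BF; BC → G applies, adding G. So (C)⁺ = {ABCFG}.
The closure contains neither all of R1 = {BCDFG} nor all of R2 = {ACE}, so the common attributes are not a superkey of either fragment. The join is lossy.

No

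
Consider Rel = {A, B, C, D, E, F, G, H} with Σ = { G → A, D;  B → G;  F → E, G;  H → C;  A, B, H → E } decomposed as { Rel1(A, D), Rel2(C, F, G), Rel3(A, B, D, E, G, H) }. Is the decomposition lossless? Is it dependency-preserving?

Lossless test (chase): Rows 2 and 3 agree on G; apply G→A, D and equate their A, D entries. No row becomes fully distinguished — the join is lossy.
Dependency preservation: the restricted closure of {F} across the fragments never reaches {E, G}, so F → E, G cannot be enforced without a join — not preserved.

lossy and not dependency-preserving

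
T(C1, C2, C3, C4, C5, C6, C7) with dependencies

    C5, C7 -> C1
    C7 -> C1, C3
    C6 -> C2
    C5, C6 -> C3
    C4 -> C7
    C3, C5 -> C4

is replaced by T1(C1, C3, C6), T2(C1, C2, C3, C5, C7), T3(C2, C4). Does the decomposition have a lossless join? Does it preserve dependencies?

lossy and not dependency-preserving

Lossless test (chase): applying each FD to every pair of rows produces no changes in the tableau, so no row becomes fully distinguished — the join is lossy.
Dependency preservation: the restricted closure of {C6} across the fragments never reaches {C2}, so C6 → C2 cannot be enforced without a join — not preserved.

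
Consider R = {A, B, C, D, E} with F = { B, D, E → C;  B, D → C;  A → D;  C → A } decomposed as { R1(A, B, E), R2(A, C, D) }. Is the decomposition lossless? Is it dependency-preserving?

Lossless test: (A)⁺ = {A, D}, which is a superkey of neither fragment — lossy.
Dependency preservation: the restricted closure of {B, D, E} across the fragments never reaches {C}, so B, D, E → C cannot be enforced without a join — not preserved.

lossy and not dependency-preserving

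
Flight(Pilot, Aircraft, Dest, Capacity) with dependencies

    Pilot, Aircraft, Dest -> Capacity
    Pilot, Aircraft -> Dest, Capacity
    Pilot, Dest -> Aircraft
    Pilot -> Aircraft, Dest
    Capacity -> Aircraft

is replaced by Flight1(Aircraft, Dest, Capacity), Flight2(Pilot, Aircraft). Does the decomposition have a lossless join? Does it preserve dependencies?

Lossless test: (Aircraft)⁺ = {Aircraft}, which is a superkey of neither fragment — lossy.
Dependency preservation: the restricted closure of {Pilot, Aircraft, Dest} across the fragments never reaches {Capacity}, so Pilot, Aircraft, Dest → Capacity cannot be enforced without a join — not preserved.

lossy and not dependency-preserving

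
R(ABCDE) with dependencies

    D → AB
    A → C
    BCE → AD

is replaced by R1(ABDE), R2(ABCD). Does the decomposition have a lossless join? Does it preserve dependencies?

lossless but not dependency-preserving

Lossless test: (ABD)⁺ = {ABCD}, which contains all of one fragment — lossless.
Dependency preservation: the restricted closure of {BCE} across the fragments never reaches {AD}, so BCE → AD cannot be enforced without a join — not preserved.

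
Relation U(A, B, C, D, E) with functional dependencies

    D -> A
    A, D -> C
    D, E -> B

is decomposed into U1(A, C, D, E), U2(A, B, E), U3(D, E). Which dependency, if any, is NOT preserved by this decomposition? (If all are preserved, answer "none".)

Check D, E → B: no single fragment contains all of {B, D, E}, and the restricted closure of {D, E} across the fragments never reaches {B}.
D → A is preserved.
A, D → C is preserved.

D, E -> B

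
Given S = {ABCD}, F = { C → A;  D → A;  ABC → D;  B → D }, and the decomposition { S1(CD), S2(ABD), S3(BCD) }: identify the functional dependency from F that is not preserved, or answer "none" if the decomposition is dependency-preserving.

C → A

Check C → A: no single fragment contains all of {AC}, and the restricted closure of {C} across the fragments never reaches {A}.
D → A is preserved.
ABC → D is preserved.
B → D is preserved.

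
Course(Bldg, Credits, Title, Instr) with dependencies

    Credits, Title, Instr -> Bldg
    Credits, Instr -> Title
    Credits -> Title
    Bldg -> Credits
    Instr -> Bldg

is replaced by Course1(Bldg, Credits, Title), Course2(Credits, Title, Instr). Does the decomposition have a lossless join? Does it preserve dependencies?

lossy and not dependency-preserving

Lossless test: (Credits, Title)⁺ = {Credits, Title}, which is a superkey of neither fragment — lossy.
Dependency preservation: the restricted closure of {Credits, Title, Instr} across the fragments never reaches {Bldg}, so Credits, Title, Instr → Bldg cannot be enforced without a join — not preserved.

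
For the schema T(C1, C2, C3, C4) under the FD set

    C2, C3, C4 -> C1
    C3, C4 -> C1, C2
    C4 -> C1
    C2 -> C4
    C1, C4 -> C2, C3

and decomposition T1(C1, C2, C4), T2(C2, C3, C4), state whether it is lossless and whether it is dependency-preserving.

Lossless test: (C2, C4)⁺ = {C1, C2, C3, C4}, which contains all of one fragment — lossless.
Dependency preservation: C2, C3, C4 → C1; C3, C4 → C1, C2; C1, C4 → C2, C3 are not contained in any single fragment, but the restricted closure of each left-hand side across the fragments still reaches the right-hand side; the remaining FDs each lie inside some fragment. All dependencies are preserved.

lossless and dependency-preserving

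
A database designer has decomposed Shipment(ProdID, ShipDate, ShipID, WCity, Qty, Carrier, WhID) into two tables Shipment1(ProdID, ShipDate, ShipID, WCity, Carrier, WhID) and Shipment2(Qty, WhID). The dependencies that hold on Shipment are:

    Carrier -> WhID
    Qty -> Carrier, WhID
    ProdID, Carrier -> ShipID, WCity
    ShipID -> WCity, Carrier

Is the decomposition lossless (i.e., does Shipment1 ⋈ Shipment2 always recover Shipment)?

Common attributes: Shipment1 ∩ Shipment2 = {WhID}.
No dependency enlarges {WhID}, so (WhID)⁺ = {WhID}.
The closure contains neither all of Shipment1 = {ProdID, ShipDate, ShipID, WCity, Carrier, WhID} nor all of Shipment2 = {Qty, WhID}, so the common attributes are not a superkey of either fragment. The join is lossy.

No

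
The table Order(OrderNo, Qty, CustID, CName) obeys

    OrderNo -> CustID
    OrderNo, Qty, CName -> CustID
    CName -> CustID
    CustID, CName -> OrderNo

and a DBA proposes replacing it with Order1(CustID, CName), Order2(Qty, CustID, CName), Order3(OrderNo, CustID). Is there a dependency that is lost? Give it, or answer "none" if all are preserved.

CustID, CName -> OrderNo

Check CustID, CName → OrderNo: no single fragment contains all of {OrderNo, CustID, CName}, and the restricted closure of {CustID, CName} across the fragments never reaches {OrderNo}.
OrderNo → CustID is preserved.
OrderNo, Qty, CName → CustID is preserved.
CName → CustID is preserved.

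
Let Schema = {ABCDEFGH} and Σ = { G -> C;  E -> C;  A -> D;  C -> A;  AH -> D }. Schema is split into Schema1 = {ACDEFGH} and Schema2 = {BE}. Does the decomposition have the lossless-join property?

Common attributes: Schema1 ∩ Schema2 = {E}.
Closure of {E}: E → C applies, adding C; C → A applies, adding A; A → D applies, adding D. So (E)⁺ = {ACDE}.
The closure contains neither all of Schema1 = {ACDEFGH} nor all of Schema2 = {BE}, so the common attributes are not a superkey of either fragment. The join is lossy.

No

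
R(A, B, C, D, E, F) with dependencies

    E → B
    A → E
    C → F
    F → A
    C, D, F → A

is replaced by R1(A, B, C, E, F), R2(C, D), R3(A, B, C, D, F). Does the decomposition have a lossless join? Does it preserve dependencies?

Lossless test (chase): Rows 1 and 3 agree on A; apply A→E and equate their E entries. Rows 1 and 2 agree on C; apply C→F and equate their F entries. Rows 1 and 2 agree on F; apply F→A and equate their A entries. Rows 1 and 2 agree on A; apply A→E and equate their E entries. Rows 1 and 2 agree on E; apply E→B and equate their B entries. Row 2 is now all distinguished symbols — the join is lossless.
Dependency preservation: every FD's attributes lie within a single fragment, so each can be enforced locally — preserved.

lossless and dependency-preserving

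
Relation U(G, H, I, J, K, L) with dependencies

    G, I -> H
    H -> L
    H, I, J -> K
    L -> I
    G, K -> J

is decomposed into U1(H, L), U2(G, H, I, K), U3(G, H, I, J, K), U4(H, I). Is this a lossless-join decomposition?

Chase test. Columns are G, H, I, J, K, L; row i has aⱼ where attribute j ∈ Ui, else bᵢⱼ.
Initial tableau (one row per fragment):
  row 1: b11 a2 b13 b14 b15 a6
  row 2: a1 a2 a3 b24 a5 b26
  row 3: a1 a2 a3 a4 a5 b36
  row 4: b41 a2 a3 b44 b45 b46
Rows 1 and 2 agree on H; apply H→L and equate their L entries.
Rows 1 and 3 agree on H; apply H→L and equate their L entries.
Rows 1 and 4 agree on H; apply H→L and equate their L entries.
Rows 1 and 2 agree on L; apply L→I and equate their I entries.
Rows 2 and 3 agree on G, K; apply G, K→J and equate their J entries.
Row 2 is now all distinguished symbols — the join is lossless.

Yes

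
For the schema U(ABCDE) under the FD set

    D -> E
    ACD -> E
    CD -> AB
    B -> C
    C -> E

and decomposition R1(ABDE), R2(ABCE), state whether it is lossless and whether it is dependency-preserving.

Lossless test: (ABE)⁺ = {ABCE}, which contains all of one fragment — lossless.
Dependency preservation: the restricted closure of {CD} across the fragments never reaches {AB}, so CD → AB cannot be enforced without a join — not preserved.

lossless but not dependency-preserving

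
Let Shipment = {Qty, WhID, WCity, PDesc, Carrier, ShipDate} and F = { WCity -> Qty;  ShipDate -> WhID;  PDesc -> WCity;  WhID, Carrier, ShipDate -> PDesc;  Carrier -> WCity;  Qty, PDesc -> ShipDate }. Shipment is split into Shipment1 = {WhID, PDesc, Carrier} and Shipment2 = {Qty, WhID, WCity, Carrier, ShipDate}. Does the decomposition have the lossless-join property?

Common attributes: Shipment1 ∩ Shipment2 = {WhID, Carrier}.
Closure of {WhID, Carrier}: Carrier → WCity applies, adding WCity; WCity → Qty applies, adding Qty. So (WhID, Carrier)⁺ = {Qty, WhID, WCity, Carrier}.
The closure contains neither all of Shipment1 = {WhID, PDesc, Carrier} nor all of Shipment2 = {Qty, WhID, WCity, Carrier, ShipDate}, so the common attributes are not a superkey of either fragment. The join is lossy.

No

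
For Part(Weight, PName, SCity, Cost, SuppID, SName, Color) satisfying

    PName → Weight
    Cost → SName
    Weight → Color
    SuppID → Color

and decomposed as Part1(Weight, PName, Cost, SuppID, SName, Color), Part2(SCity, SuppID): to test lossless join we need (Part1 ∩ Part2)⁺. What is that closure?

Part1 ∩ Part2 = {SuppID}.
SuppID → Color applies, adding Color
Closure: {SuppID, Color}.

SuppID, Color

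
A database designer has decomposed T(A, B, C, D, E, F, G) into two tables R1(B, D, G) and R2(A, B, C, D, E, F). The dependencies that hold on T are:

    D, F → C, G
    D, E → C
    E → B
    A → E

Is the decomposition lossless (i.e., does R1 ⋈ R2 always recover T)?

Common attributes: R1 ∩ R2 = {B, D}.
No dependency enlarges {B, D}, so (B, D)⁺ = {B, D}.
The closure contains neither all of R1 = {B, D, G} nor all of R2 = {A, B, C, D, E, F}, so the common attributes are not a superkey of either fragment. The join is lossy.

No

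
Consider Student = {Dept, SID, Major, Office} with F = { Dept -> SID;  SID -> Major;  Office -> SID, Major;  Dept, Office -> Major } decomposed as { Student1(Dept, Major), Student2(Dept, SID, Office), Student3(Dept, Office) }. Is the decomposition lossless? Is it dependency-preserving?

lossless but not dependency-preserving

Lossless test (chase): Rows 1 and 2 agree on Dept; apply Dept→SID and equate their SID entries. Rows 1 and 3 agree on Dept; apply Dept→SID and equate their SID entries. Rows 1 and 2 agree on SID; apply SID→Major and equate their Major entries. Rows 1 and 3 agree on SID; apply SID→Major and equate their Major entries. Row 2 is now all distinguished symbols — the join is lossless.
Dependency preservation: the restricted closure of {SID} across the fragments never reaches {Major}, so SID → Major cannot be enforced without a join — not preserved.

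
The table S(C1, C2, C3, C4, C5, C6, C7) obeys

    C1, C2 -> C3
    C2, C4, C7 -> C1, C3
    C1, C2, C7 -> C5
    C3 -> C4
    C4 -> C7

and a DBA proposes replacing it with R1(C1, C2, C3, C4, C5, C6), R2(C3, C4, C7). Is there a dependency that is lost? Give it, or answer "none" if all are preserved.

C1, C2 → C3 lies within R1.
C2, C4, C7 → C1, C3: restricted closure across fragments reaches C1, C3.
C1, C2, C7 → C5: restricted closure across fragments reaches C5.
C3 → C4 lies within R1.
C4 → C7 lies within R2.
Every dependency is enforceable on the fragments, so the decomposition is dependency-preserving.

none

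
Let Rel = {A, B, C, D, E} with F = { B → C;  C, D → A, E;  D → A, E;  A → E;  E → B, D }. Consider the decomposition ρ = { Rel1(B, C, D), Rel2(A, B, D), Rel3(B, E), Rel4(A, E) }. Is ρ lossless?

Chase test. Columns are A, B, C, D, E; row i has aⱼ where attribute j ∈ Reli, else bᵢⱼ.
Initial tableau (one row per fragment):
  row 1: b11 a2 a3 a4 b15
  row 2: a1 a2 b23 a4 b25
  row 3: b31 a2 b33 b34 a5
  row 4: a1 b42 b43 b44 a5
Rows 1 and 2 agree on B; apply B→C and equate their C entries.
Rows 1 and 3 agree on B; apply B→C and equate their C entries.
Rows 1 and 2 agree on C, D; apply C, D→A, E and equate their A, E entries.
Rows 1 and 4 agree on A; apply A→E and equate their E entries.
Rows 1 and 3 agree on E; apply E→B, D and equate their B, D entries.
Rows 1 and 4 agree on E; apply E→B, D and equate their B, D entries.
Rows 1 and 4 agree on B; apply B→C and equate their C entries.
Rows 1 and 3 agree on C, D; apply C, D→A, E and equate their A, E entries.
Row 1 is now all distinguished symbols — the join is lossless.

Yes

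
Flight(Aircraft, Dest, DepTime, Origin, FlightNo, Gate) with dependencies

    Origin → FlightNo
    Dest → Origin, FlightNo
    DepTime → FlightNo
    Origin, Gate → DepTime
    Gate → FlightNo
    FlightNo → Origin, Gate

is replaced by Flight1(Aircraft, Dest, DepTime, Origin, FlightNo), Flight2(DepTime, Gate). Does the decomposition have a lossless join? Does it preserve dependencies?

Lossless test: (DepTime)⁺ = {DepTime, Origin, FlightNo, Gate}, which contains all of one fragment — lossless.
Dependency preservation: Origin, Gate → DepTime; Gate → FlightNo; FlightNo → Origin, Gate are not contained in any single fragment, but the restricted closure of each left-hand side across the fragments still reaches the right-hand side; the remaining FDs each lie inside some fragment. All dependencies are preserved.

lossless and dependency-preserving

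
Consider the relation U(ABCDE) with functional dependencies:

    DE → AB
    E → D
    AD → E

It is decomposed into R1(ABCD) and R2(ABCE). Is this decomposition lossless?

No

Common attributes: R1 ∩ R2 = {ABC}.
No dependency enlarges {ABC}, so (ABC)⁺ = {ABC}.
The closure contains neither all of R1 = {ABCD} nor all of R2 = {ABCE}, so the common attributes are not a superkey of either fragment. The join is lossy.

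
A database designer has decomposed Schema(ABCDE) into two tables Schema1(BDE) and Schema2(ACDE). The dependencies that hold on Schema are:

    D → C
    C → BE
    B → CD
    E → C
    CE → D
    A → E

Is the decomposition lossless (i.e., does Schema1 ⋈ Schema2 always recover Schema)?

Common attributes: Schema1 ∩ Schema2 = {DE}.
Closure of {DE}: D → C applies, adding C; C → BE applies, adding B. So (DE)⁺ = {BCDE}.
This closure contains every attribute of Schema1, so Schema1 ∩ Schema2 → Schema1. The join is lossless.

Yes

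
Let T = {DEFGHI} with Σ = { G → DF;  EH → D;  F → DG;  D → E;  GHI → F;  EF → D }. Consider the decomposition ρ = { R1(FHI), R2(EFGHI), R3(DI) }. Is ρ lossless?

No

Chase test. Columns are DEFGHI; row i has aⱼ where attribute j ∈ Ri, else bᵢⱼ.
Initial tableau (one row per fragment):
  row 1: b11 b12 a3 b14 a5 a6
  row 2: b21 a2 a3 a4 a5 a6
  row 3: a1 b32 b33 b34 b35 a6
Rows 1 and 2 agree on F; apply F→DG and equate their DG entries.
Rows 1 and 2 agree on D; apply D→E and equate their E entries.
No row becomes fully distinguished — the join is lossy.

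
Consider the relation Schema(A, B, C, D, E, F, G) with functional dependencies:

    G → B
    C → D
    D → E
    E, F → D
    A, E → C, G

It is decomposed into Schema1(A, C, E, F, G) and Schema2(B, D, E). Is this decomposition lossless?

No

Common attributes: Schema1 ∩ Schema2 = {E}.
No dependency enlarges {E}, so (E)⁺ = {E}.
The closure contains neither all of Schema1 = {A, C, E, F, G} nor all of Schema2 = {B, D, E}, so the common attributes are not a superkey of either fragment. The join is lossy.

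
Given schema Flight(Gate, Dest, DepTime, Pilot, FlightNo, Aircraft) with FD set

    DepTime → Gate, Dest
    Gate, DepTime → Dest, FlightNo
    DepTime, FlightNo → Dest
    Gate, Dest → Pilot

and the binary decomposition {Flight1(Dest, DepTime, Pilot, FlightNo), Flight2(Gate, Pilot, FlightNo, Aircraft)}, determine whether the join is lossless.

Common attributes: Flight1 ∩ Flight2 = {Pilot, FlightNo}.
No dependency enlarges {Pilot, FlightNo}, so (Pilot, FlightNo)⁺ = {Pilot, FlightNo}.
The closure contains neither all of Flight1 = {Dest, DepTime, Pilot, FlightNo} nor all of Flight2 = {Gate, Pilot, FlightNo, Aircraft}, so the common attributes are not a superkey of either fragment. The join is lossy.

No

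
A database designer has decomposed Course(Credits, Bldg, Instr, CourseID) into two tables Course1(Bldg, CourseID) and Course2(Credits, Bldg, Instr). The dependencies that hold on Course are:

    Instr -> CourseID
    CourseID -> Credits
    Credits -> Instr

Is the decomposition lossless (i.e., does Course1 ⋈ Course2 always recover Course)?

No

Common attributes: Course1 ∩ Course2 = {Bldg}.
No dependency enlarges {Bldg}, so (Bldg)⁺ = {Bldg}.
The closure contains neither all of Course1 = {Bldg, CourseID} nor all of Course2 = {Credits, Bldg, Instr}, so the common attributes are not a superkey of either fragment. The join is lossy.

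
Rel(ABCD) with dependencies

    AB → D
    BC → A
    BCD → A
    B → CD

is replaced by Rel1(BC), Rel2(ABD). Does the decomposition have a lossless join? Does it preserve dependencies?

lossless and dependency-preserving

Lossless test: (B)⁺ = {ABCD}, which contains all of one fragment — lossless.
Dependency preservation: BC → A; BCD → A; B → CD are not contained in any single fragment, but the restricted closure of each left-hand side across the fragments still reaches the right-hand side; the remaining FDs each lie inside some fragment. All dependencies are preserved.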